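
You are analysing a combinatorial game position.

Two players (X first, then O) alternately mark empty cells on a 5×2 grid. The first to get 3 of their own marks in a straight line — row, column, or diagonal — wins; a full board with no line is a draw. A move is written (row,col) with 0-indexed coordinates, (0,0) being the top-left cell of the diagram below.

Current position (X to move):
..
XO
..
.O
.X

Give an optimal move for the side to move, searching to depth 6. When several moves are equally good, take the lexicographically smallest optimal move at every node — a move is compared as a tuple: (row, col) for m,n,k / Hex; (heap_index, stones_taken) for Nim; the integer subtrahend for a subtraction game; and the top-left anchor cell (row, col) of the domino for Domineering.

ply 1, X at ../XO/../.O/.X | (0,0)=-1→X./XO/../.O/.X; (0,1)=-1→.X/XO/../.O/.X; (2,0)=-1→../XO/X./.O/.X; (2,1)=+0→../XO/.X/.O/.X*; (3,0)=-1→../XO/../XO/.X; (4,0)=-1→../XO/../.O/XX
ply 2, O at ../XO/.X/.O/.X | (0,0)=+0→O./XO/.X/.O/.X*; (0,1)=-1→.O/XO/.X/.O/.X; (2,0)=+0→../XO/OX/.O/.X; (3,0)=+0→../XO/.X/OO/.X; (4,0)=-1→../XO/.X/.O/OX
ply 3, X at O./XO/.X/.O/.X | (0,1)=+0→OX/XO/.X/.O/.X*; (2,0)=+0→O./XO/XX/.O/.X; (3,0)=+0→O./XO/.X/XO/.X; (4,0)=+0→O./XO/.X/.O/XX
ply 4, O at OX/XO/.X/.O/.X | (2,0)=+0→OX/XO/OX/.O/.X*; (3,0)=+0→OX/XO/.X/OO/.X; (4,0)=+0→OX/XO/.X/.O/OX
ply 5, X at OX/XO/OX/.O/.X | (3,0)=+0→OX/XO/OX/XO/.X*; (4,0)=+0→OX/XO/OX/.O/XX
ply 6, O at OX/XO/OX/XO/.X | (4,0)=+0→OX/XO/OX/XO/OX*
ply 7: OX/XO/OX/XO/OX is terminal +0 (X); from ../XO/../.O/.X depth 6

X's best at [../XO/../.O/.X]: (2,1)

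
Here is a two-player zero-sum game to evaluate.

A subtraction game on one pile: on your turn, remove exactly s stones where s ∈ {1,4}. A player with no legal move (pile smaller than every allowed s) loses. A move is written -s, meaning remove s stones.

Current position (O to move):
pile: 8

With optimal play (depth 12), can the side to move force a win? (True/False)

O winning at [8]: True

[8] O move#1: -1:+1/7*, -4:-1/4
[7] X move#2: -1:-1/6*, -4:-1/3
[6] O move#3: -1:+1/5*, -4:+1/2
[5] X move#4: -1:-1/4*, -4:-1/1
[4] O move#5: -1:-1/3, -4:+1/0*
[0] end (terminal -1, X#6); searched 8 to 12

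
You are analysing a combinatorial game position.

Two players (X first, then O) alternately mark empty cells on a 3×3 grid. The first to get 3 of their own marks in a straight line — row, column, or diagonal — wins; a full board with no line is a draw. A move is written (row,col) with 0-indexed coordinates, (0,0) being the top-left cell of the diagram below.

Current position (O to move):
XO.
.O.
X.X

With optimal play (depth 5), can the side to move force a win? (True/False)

[XO./.O./X.X] O move#1: (0,2):-1/XOO/.O./X.X, (1,0):-1/XO./OO./X.X, (1,2):-1/XO./.OO/X.X, (2,1):+1/XO./.O./XOX*
[XO./.O./XOX] end (terminal -1, X#2); searched XO./.O./X.X to 5

O winning at [XO./.O./X.X]: True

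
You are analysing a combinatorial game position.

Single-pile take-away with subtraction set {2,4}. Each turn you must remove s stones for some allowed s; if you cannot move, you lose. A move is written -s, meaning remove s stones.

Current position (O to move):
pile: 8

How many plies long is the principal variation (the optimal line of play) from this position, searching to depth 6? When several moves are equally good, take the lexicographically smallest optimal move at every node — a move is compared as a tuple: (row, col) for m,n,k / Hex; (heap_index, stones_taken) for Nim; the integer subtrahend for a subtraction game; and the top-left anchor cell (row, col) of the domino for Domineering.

[8] O move#1: -2:+1/6*, -4:-1/4
[6] X move#2: -2:-1/4*, -4:-1/2
[4] O move#3: -2:-1/2, -4:+1/0*
[0] end (terminal -1, X#4); searched 8 to 6

PV length from [8]: 3 plies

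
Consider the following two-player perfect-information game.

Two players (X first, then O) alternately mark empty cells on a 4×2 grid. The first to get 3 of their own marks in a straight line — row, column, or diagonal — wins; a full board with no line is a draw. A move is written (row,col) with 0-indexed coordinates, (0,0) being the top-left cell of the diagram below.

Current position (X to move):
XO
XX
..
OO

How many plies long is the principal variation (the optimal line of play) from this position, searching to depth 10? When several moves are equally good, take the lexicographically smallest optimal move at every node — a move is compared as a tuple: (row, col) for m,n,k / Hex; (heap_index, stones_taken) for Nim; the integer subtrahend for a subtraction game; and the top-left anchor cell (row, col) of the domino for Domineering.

[XO/XX/../OO] X move#1: (2,0):+1/XO/XX/X./OO*, (2,1):+0/XO/XX/.X/OO
[XO/XX/X./OO] end (terminal -1, O#2); searched XO/XX/../OO to 10

PV length from [XO/XX/../OO]: 1 ply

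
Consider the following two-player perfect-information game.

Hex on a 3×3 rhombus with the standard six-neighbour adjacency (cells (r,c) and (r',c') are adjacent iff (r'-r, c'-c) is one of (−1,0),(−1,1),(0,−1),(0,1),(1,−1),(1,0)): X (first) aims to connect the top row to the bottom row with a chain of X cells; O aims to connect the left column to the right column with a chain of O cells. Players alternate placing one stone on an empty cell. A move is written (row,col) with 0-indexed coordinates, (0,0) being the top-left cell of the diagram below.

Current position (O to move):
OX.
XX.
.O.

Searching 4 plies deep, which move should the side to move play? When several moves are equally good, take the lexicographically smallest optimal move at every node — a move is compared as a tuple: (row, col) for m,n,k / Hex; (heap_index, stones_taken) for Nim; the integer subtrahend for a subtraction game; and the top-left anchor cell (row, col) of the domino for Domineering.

O's best at [OX./XX./.O.]: (2,0)

[OX./XX./.O.] O move#1: (0,2):-1/OXO/XX./.O., (1,2):-1/OX./XXO/.O., (2,0):+1/OX./XX./OO.*, (2,2):-1/OX./XX./.OO
[OX./XX./OO.] X move#2: (0,2):-1/OXX/XX./OO.*, (1,2):-1/OX./XXX/OO., (2,2):-1/OX./XX./OOX
[OXX/XX./OO.] O move#3: (1,2):+1/OXX/XXO/OO.*, (2,2):+1/OXX/XX./OOO
[OXX/XXO/OO.] end (terminal -1, X#4); searched OX./XX./.O. to 4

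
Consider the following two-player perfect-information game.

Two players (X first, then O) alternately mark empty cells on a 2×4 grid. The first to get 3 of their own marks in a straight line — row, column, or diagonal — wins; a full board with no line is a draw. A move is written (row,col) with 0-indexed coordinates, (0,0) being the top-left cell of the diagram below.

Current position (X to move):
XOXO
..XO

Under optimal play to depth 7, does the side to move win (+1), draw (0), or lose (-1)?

value(XOXO/..XO, X) = 0

p1 X@[XOXO/..XO]: (1,0)[XOXO/X.XO]+0* (1,1)[XOXO/.XXO]+0
p2 O@[XOXO/X.XO]: (1,1)[XOXO/XOXO]+0*
p3 X@[XOXO/XOXO] terminal +0; root [XOXO/..XO] d7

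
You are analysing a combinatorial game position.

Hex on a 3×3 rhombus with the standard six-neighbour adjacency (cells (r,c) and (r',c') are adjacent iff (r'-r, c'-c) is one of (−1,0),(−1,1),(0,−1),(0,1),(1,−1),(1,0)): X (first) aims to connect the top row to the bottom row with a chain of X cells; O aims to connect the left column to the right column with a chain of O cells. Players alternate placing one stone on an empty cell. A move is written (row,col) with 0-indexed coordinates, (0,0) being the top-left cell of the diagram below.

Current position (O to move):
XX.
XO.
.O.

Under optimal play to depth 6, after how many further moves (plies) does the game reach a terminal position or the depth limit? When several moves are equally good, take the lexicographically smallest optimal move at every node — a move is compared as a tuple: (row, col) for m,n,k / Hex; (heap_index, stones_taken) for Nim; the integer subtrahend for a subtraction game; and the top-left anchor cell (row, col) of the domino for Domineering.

PV length from [XX./XO./.O.]: 3 plies

ply 1, O at XX./XO./.O. | (0,2)=-1→XXO/XO./.O.; (1,2)=-1→XX./XOO/.O.; (2,0)=+1→XX./XO./OO.*; (2,2)=-1→XX./XO./.OO
ply 2, X at XX./XO./OO. | (0,2)=-1→XXX/XO./OO.*; (1,2)=-1→XX./XOX/OO.; (2,2)=-1→XX./XO./OOX
ply 3, O at XXX/XO./OO. | (1,2)=+1→XXX/XOO/OO.*; (2,2)=+1→XXX/XO./OOO
ply 4: XXX/XOO/OO. is terminal -1 (X); from XX./XO./.O. depth 6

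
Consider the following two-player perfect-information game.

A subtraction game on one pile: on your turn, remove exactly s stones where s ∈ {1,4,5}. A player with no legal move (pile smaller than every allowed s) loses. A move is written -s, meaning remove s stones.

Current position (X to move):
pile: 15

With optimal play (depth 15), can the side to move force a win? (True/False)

X winning at [15]: True

[15] X move#1: -1:-1/14, -4:-1/11, -5:+1/10*
[10] O move#2: -1:-1/9*, -4:-1/6, -5:-1/5
[9] X move#3: -1:+1/8*, -4:-1/5, -5:-1/4
[8] O move#4: -1:-1/7*, -4:-1/4, -5:-1/3
[7] X move#5: -1:-1/6, -4:-1/3, -5:+1/2*
[2] O move#6: -1:-1/1*
[1] X move#7: -1:+1/0*
[0] end (terminal -1, O#8); searched 15 to 15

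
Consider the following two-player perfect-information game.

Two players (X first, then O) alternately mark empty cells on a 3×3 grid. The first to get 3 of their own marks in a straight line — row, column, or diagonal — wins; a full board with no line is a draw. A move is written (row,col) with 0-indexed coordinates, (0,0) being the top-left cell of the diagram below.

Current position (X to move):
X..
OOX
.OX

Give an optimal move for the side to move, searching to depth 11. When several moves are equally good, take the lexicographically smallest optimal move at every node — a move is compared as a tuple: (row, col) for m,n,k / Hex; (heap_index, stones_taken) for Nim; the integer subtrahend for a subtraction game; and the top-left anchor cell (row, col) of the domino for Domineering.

X's best at [X../OOX/.OX]: (0,2)

p1 X@[X../OOX/.OX]: (0,1)[XX./OOX/.OX]+0 (0,2)[X.X/OOX/.OX]+1* (2,0)[X../OOX/XOX]-1
p2 O@[X.X/OOX/.OX] terminal -1; root [X../OOX/.OX] d11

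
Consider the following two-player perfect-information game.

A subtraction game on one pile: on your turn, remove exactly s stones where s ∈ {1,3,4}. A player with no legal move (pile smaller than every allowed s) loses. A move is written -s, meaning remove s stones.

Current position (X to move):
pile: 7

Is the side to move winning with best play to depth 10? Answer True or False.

X winning at [7]: False

[7] X move#1: -1:-1/6*, -3:-1/4, -4:-1/3
[6] O move#2: -1:-1/5, -3:-1/3, -4:+1/2*
[2] X move#3: -1:-1/1*
[1] O move#4: -1:+1/0*
[0] end (terminal -1, X#5); searched 7 to 10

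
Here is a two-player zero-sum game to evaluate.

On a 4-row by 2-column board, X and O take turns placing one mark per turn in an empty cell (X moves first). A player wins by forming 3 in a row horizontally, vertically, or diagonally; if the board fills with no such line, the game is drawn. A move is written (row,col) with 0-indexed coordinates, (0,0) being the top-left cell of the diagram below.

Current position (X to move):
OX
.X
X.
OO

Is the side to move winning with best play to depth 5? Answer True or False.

p1 X@[OX/.X/X./OO]: (1,0)[OX/XX/X./OO]+0 (2,1)[OX/.X/XX/OO]+1*
p2 O@[OX/.X/XX/OO] terminal -1; root [OX/.X/X./OO] d5

X winning at [OX/.X/X./OO]: True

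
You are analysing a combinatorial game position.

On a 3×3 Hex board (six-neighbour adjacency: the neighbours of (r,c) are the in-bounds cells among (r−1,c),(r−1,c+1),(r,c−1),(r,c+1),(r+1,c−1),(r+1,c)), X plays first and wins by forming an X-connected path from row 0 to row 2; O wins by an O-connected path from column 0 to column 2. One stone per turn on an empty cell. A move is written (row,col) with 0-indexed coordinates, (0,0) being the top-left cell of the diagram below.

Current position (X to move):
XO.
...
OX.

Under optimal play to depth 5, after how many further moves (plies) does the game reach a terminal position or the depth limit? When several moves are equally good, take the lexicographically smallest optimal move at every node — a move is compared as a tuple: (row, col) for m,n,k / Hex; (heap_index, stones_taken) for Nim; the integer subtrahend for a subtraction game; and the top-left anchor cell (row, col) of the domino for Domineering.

p1 X@[XO./.../OX.]: (0,2)[XOX/.../OX.]+1* (1,0)[XO./X../OX.]-1 (1,1)[XO./.X./OX.]+1 (1,2)[XO./..X/OX.]-1 (2,2)[XO./.../OXX]-1
p2 O@[XOX/.../OX.]: (1,0)[XOX/O../OX.]-1* (1,1)[XOX/.O./OX.]-1 (1,2)[XOX/..O/OX.]-1 (2,2)[XOX/.../OXO]-1
p3 X@[XOX/O../OX.]: (1,1)[XOX/OX./OX.]+1* (1,2)[XOX/O.X/OX.]+1 (2,2)[XOX/O../OXX]+1
p4 O@[XOX/OX./OX.] terminal -1; root [XO./.../OX.] d5

PV length from [XO./.../OX.]: 3 plies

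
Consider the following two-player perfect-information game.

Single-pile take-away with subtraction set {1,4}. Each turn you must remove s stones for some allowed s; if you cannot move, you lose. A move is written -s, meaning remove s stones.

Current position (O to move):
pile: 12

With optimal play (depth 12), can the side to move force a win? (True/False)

ply 1, O at 12 | -1=-1→11*; -4=-1→8
ply 2, X at 11 | -1=+1→10*; -4=+1→7
ply 3, O at 10 | -1=-1→9*; -4=-1→6
ply 4, X at 9 | -1=-1→8; -4=+1→5*
ply 5, O at 5 | -1=-1→4*; -4=-1→1
ply 6, X at 4 | -1=-1→3; -4=+1→0*
ply 7: 0 is terminal -1 (O); from 12 depth 12

O winning at [12]: False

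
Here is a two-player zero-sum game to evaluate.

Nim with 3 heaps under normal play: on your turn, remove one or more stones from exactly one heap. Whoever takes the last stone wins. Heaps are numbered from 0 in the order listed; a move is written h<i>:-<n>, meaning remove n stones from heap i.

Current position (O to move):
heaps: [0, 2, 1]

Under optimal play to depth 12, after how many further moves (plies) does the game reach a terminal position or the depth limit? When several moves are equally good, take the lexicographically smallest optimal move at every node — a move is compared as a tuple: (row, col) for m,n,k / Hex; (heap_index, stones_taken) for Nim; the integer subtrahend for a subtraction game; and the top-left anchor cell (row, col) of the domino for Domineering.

p1 O@[(0,2,1)]: h1:-1[(0,1,1)]+1* h1:-2[(0,0,1)]-1 h2:-1[(0,2,0)]-1
p2 X@[(0,1,1)]: h1:-1[(0,0,1)]-1* h2:-1[(0,1,0)]-1
p3 O@[(0,0,1)]: h2:-1[(0,0,0)]+1*
p4 X@[(0,0,0)] terminal -1; root [(0,2,1)] d12

PV length from [(0,2,1)]: 3 plies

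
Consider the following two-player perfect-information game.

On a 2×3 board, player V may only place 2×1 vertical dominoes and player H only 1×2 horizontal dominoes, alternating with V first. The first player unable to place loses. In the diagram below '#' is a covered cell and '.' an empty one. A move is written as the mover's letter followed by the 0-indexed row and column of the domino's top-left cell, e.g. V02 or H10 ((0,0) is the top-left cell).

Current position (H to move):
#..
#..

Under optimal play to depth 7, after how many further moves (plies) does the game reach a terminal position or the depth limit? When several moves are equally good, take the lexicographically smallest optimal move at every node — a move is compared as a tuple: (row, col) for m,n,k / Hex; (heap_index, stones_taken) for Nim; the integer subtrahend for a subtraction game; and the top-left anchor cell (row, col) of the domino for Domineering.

PV length from [#../#..]: 1 ply

ply 1, H at #../#.. | H01=+1→###/#..*; H11=+1→#../###
ply 2: ###/#.. is terminal -1 (V); from #../#.. depth 7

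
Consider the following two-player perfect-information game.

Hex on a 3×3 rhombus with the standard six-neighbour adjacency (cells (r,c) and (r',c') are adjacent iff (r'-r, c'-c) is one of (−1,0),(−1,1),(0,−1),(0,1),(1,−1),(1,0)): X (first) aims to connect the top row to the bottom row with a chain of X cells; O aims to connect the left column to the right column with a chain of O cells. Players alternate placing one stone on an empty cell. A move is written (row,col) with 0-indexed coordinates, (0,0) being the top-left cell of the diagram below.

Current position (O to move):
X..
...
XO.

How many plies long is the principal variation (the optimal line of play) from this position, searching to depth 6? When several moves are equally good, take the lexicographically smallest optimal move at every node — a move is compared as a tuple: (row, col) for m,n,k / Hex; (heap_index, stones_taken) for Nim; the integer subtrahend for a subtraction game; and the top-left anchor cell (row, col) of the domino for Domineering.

ply 1, O at X../.../XO. | (0,1)=-1→XO./.../XO.*; (0,2)=-1→X.O/.../XO.; (1,0)=-1→X../O../XO.; (1,1)=-1→X../.O./XO.; (1,2)=-1→X../..O/XO.; (2,2)=-1→X../.../XOO
ply 2, X at XO./.../XO. | (0,2)=+1→XOX/.../XO.*; (1,0)=+1→XO./X../XO.; (1,1)=+1→XO./.X./XO.; (1,2)=+1→XO./..X/XO.; (2,2)=+1→XO./.../XOX
ply 3, O at XOX/.../XO. | (1,0)=-1→XOX/O../XO.*; (1,1)=-1→XOX/.O./XO.; (1,2)=-1→XOX/..O/XO.; (2,2)=-1→XOX/.../XOO
ply 4, X at XOX/O../XO. | (1,1)=+1→XOX/OX./XO.*; (1,2)=+1→XOX/O.X/XO.; (2,2)=+1→XOX/O../XOX
ply 5: XOX/OX./XO. is terminal -1 (O); from X../.../XO. depth 6

PV length from [X../.../XO.]: 4 plies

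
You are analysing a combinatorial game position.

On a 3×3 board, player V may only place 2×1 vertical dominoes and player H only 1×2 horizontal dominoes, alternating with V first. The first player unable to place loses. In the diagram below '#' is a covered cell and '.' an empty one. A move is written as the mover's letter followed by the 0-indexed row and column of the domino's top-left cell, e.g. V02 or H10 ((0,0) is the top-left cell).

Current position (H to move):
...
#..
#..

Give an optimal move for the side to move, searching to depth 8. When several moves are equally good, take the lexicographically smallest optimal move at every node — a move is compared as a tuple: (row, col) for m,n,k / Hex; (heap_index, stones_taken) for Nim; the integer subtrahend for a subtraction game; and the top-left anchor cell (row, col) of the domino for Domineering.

H's best at [.../#../#..]: H11

[.../#../#..] H move#1: H00:-1/##./#../#.., H01:-1/.##/#../#.., H11:+1/.../###/#..*, H21:-1/.../#../###
[.../###/#..] end (terminal -1, V#2); searched .../#../#.. to 8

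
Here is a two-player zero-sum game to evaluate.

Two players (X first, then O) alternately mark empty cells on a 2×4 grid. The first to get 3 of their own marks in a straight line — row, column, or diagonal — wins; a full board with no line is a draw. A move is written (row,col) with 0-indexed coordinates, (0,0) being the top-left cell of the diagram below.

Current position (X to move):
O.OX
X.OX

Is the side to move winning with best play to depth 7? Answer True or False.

X winning at [O.OX/X.OX]: False

p1 X@[O.OX/X.OX]: (0,1)[OXOX/X.OX]+0* (1,1)[O.OX/XXOX]-1
p2 O@[OXOX/X.OX]: (1,1)[OXOX/XOOX]+0*
p3 X@[OXOX/XOOX] terminal +0; root [O.OX/X.OX] d7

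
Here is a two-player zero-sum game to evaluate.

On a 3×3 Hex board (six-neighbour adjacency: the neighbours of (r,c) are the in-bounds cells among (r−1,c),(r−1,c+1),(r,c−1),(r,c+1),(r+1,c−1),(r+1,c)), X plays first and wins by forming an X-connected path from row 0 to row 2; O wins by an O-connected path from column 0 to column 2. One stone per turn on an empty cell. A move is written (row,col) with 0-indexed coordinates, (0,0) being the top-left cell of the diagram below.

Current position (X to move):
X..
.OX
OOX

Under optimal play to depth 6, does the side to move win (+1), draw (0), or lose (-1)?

[X../.OX/OOX] X move#1: (0,1):-1/XX./.OX/OOX, (0,2):+1/X.X/.OX/OOX*, (1,0):-1/X../XOX/OOX
[X.X/.OX/OOX] end (terminal -1, O#2); searched X../.OX/OOX to 6

value(X../.OX/OOX, X) = +1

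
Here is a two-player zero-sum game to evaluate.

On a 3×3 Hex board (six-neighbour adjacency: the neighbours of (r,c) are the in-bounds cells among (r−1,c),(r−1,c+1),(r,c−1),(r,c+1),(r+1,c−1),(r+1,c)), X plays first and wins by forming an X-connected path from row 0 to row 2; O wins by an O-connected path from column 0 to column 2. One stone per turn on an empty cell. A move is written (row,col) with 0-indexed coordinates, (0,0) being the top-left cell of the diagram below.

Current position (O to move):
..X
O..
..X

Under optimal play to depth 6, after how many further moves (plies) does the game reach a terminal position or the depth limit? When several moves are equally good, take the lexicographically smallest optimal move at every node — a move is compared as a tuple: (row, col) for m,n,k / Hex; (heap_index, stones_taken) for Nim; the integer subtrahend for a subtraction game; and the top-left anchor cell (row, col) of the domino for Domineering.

p1 O@[..X/O../..X]: (0,0)[O.X/O../..X]-1* (0,1)[.OX/O../..X]-1 (1,1)[..X/OO./..X]-1 (1,2)[..X/O.O/..X]-1 (2,0)[..X/O../O.X]-1 (2,1)[..X/O../.OX]-1
p2 X@[O.X/O../..X]: (0,1)[OXX/O../..X]+1* (1,1)[O.X/OX./..X]+1 (1,2)[O.X/O.X/..X]+1 (2,0)[O.X/O../X.X]+1 (2,1)[O.X/O../.XX]+1
p3 O@[OXX/O../..X]: (1,1)[OXX/OO./..X]-1* (1,2)[OXX/O.O/..X]-1 (2,0)[OXX/O../O.X]-1 (2,1)[OXX/O../.OX]-1
p4 X@[OXX/OO./..X]: (1,2)[OXX/OOX/..X]+1* (2,0)[OXX/OO./X.X]-1 (2,1)[OXX/OO./.XX]-1
p5 O@[OXX/OOX/..X] terminal -1; root [..X/O../..X] d6

PV length from [..X/O../..X]: 4 plies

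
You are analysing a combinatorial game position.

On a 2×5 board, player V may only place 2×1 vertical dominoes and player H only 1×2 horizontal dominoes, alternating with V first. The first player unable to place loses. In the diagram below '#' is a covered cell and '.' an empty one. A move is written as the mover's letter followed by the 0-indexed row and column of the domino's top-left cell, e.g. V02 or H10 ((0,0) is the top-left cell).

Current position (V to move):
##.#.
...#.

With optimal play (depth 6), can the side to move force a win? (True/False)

V winning at [##.#./...#.]: True

ply 1, V at ##.#./...#. | V02=+1→####./..##.*; V04=-1→##.##/...##
ply 2, H at ####./..##. | H10=-1→####./####.*
ply 3, V at ####./####. | V04=+1→#####/#####*
ply 4: #####/##### is terminal -1 (H); from ##.#./...#. depth 6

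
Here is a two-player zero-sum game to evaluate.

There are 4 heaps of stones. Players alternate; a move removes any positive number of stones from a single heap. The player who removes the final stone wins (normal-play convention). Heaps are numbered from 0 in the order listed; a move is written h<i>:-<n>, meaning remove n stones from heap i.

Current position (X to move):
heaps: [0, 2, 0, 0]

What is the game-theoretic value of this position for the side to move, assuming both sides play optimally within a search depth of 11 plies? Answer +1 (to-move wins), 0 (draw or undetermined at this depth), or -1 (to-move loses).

value((0,2,0,0), X) = +1

ply 1, X at (0,2,0,0) | h1:-1=-1→(0,1,0,0); h1:-2=+1→(0,0,0,0)*
ply 2: (0,0,0,0) is terminal -1 (O); from (0,2,0,0) depth 11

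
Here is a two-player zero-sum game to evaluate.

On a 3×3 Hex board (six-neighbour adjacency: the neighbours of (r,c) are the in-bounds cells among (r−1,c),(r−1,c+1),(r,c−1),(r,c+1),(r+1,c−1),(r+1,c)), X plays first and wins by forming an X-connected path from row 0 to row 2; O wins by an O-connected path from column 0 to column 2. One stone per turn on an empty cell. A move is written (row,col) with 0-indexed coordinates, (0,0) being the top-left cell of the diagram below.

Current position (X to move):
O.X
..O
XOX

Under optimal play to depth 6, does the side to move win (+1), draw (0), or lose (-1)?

[O.X/..O/XOX] X move#1: (0,1):+1/OXX/..O/XOX*, (1,0):+1/O.X/X.O/XOX, (1,1):+1/O.X/.XO/XOX
[OXX/..O/XOX] O move#2: (1,0):-1/OXX/O.O/XOX*, (1,1):-1/OXX/.OO/XOX
[OXX/O.O/XOX] X move#3: (1,1):+1/OXX/OXO/XOX*
[OXX/OXO/XOX] end (terminal -1, O#4); searched O.X/..O/XOX to 6

value(O.X/..O/XOX, X) = +1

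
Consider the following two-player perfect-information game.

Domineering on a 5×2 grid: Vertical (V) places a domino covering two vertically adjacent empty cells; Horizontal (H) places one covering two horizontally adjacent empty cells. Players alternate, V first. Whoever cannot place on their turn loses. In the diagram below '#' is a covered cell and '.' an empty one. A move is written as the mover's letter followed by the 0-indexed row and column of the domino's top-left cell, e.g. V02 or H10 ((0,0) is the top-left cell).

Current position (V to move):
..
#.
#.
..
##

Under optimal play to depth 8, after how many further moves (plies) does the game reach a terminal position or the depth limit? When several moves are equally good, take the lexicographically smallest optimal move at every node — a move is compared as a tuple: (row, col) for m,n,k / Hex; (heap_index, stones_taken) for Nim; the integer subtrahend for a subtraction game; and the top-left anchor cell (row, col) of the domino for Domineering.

PV length from [../#./#./../##]: 2 plies

p1 V@[../#./#./../##]: V01[.#/##/#./../##]-1* V11[../##/##/../##]-1 V21[../#./##/.#/##]-1
p2 H@[.#/##/#./../##]: H30[.#/##/#./##/##]+1*
p3 V@[.#/##/#./##/##] terminal -1; root [../#./#./../##] d8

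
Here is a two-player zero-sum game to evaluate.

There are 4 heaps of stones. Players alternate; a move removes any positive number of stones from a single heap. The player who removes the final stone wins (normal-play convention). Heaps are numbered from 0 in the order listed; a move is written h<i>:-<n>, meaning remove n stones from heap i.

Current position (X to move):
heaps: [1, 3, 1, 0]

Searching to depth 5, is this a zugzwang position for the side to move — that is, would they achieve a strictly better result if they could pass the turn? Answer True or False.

[(1,3,1,0)] X move#1: h0:-1:-1/(0,3,1,0), h1:-1:-1/(1,2,1,0), h1:-2:-1/(1,1,1,0), h1:-3:+1/(1,0,1,0)*, h2:-1:-1/(1,3,0,0)
[(1,0,1,0)] O move#2: h0:-1:-1/(0,0,1,0)*, h2:-1:-1/(1,0,0,0)
[(0,0,1,0)] X move#3: h2:-1:+1/(0,0,0,0)*
[(0,0,0,0)] end (terminal -1, O#4); searched (1,3,1,0) to 5
suppose X passes — search the same position with O to move:
pass> [(1,3,1,0)] O move#1: h0:-1:-1/(0,3,1,0), h1:-1:-1/(1,2,1,0), h1:-2:-1/(1,1,1,0), h1:-3:+1/(1,0,1,0)*, h2:-1:-1/(1,3,0,0)
pass> [(1,0,1,0)] X move#2: h0:-1:-1/(0,0,1,0)*, h2:-1:-1/(1,0,0,0)
pass> [(0,0,1,0)] O move#3: h2:-1:+1/(0,0,0,0)*
pass> [(0,0,0,0)] end (terminal -1, X#4); searched (1,3,1,0) to 5
for X: play +1, pass -1

zugzwang((1,3,1,0), X) = False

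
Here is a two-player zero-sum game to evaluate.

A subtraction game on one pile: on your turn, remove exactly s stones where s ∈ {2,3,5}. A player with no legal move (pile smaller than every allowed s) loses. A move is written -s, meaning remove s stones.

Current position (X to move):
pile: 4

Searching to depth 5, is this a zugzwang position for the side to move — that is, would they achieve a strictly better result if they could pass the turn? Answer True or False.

ply 1, X at 4 | -2=-1→2; -3=+1→1*
ply 2: 1 is terminal -1 (O); from 4 depth 5
if X skipped the turn, O would face:
~ ply 1, O at 4 | -2=-1→2; -3=+1→1*
~ ply 2: 1 is terminal -1 (X); from 4 depth 5
compare (X): move=+1 vs pass=-1

zugzwang(4, X) = False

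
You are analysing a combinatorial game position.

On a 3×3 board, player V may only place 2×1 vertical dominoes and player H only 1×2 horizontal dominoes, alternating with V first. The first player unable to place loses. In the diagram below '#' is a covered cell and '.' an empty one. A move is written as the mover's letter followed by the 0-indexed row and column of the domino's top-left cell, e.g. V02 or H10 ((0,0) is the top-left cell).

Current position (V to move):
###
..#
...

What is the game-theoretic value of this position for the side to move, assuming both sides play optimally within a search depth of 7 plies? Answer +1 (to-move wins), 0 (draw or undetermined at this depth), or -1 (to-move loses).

value(###/..#/..., V) = +1

ply 1, V at ###/..#/... | V10=-1→###/#.#/#..; V11=+1→###/.##/.#.*
ply 2: ###/.##/.#. is terminal -1 (H); from ###/..#/... depth 7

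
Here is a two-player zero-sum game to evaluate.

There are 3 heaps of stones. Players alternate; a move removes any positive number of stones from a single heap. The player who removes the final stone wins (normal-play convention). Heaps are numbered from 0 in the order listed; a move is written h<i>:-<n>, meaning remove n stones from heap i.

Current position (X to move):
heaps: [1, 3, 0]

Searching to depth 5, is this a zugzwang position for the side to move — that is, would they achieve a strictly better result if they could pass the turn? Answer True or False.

zugzwang((1,3,0), X) = False

ply 1, X at (1,3,0) | h0:-1=-1→(0,3,0); h1:-1=-1→(1,2,0); h1:-2=+1→(1,1,0)*; h1:-3=-1→(1,0,0)
ply 2, O at (1,1,0) | h0:-1=-1→(0,1,0)*; h1:-1=-1→(1,0,0)
ply 3, X at (0,1,0) | h1:-1=+1→(0,0,0)*
ply 4: (0,0,0) is terminal -1 (O); from (1,3,0) depth 5
suppose X passes — search the same position with O to move:
pass> ply 1, O at (1,3,0) | h0:-1=-1→(0,3,0); h1:-1=-1→(1,2,0); h1:-2=+1→(1,1,0)*; h1:-3=-1→(1,0,0)
pass> ply 2, X at (1,1,0) | h0:-1=-1→(0,1,0)*; h1:-1=-1→(1,0,0)
pass> ply 3, O at (0,1,0) | h1:-1=+1→(0,0,0)*
pass> ply 4: (0,0,0) is terminal -1 (X); from (1,3,0) depth 5
for X: play +1, pass -1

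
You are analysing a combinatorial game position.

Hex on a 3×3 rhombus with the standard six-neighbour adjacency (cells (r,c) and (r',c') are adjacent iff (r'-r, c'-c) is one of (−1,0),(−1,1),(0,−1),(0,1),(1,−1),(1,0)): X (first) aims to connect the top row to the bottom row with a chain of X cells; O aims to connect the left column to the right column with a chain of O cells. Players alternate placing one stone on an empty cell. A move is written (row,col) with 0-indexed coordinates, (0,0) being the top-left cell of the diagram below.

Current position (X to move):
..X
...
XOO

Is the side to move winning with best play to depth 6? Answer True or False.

X winning at [..X/.../XOO]: True

[..X/.../XOO] X move#1: (0,0):+1/X.X/.../XOO*, (0,1):+1/.XX/.../XOO, (1,0):+1/..X/X../XOO, (1,1):+1/..X/.X./XOO, (1,2):+1/..X/..X/XOO
[X.X/.../XOO] O move#2: (0,1):-1/XOX/.../XOO*, (1,0):-1/X.X/O../XOO, (1,1):-1/X.X/.O./XOO, (1,2):-1/X.X/..O/XOO
[XOX/.../XOO] X move#3: (1,0):+1/XOX/X../XOO*, (1,1):+1/XOX/.X./XOO, (1,2):+1/XOX/..X/XOO
[XOX/X../XOO] end (terminal -1, O#4); searched ..X/.../XOO to 6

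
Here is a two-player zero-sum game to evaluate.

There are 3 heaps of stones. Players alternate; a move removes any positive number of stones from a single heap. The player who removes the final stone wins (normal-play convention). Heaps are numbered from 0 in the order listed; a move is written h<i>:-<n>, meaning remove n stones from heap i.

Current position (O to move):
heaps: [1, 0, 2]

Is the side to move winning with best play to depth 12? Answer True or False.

O winning at [(1,0,2)]: True

[(1,0,2)] O move#1: h0:-1:-1/(0,0,2), h2:-1:+1/(1,0,1)*, h2:-2:-1/(1,0,0)
[(1,0,1)] X move#2: h0:-1:-1/(0,0,1)*, h2:-1:-1/(1,0,0)
[(0,0,1)] O move#3: h2:-1:+1/(0,0,0)*
[(0,0,0)] end (terminal -1, X#4); searched (1,0,2) to 12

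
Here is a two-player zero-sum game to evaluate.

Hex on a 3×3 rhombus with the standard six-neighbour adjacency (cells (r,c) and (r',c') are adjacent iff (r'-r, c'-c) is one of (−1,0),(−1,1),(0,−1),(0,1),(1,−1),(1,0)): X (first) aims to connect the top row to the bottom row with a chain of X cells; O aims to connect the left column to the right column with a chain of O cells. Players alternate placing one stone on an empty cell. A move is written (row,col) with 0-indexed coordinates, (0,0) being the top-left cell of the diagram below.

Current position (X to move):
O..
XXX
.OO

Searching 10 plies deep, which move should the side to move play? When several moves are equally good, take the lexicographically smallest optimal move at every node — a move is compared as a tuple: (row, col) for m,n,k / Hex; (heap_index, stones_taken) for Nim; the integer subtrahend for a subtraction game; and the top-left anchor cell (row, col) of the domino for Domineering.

ply 1, X at O../XXX/.OO | (0,1)=-1→OX./XXX/.OO; (0,2)=-1→O.X/XXX/.OO; (2,0)=+1→O../XXX/XOO*
ply 2, O at O../XXX/XOO | (0,1)=-1→OO./XXX/XOO*; (0,2)=-1→O.O/XXX/XOO
ply 3, X at OO./XXX/XOO | (0,2)=+1→OOX/XXX/XOO*
ply 4: OOX/XXX/XOO is terminal -1 (O); from O../XXX/.OO depth 10

X's best at [O../XXX/.OO]: (2,0)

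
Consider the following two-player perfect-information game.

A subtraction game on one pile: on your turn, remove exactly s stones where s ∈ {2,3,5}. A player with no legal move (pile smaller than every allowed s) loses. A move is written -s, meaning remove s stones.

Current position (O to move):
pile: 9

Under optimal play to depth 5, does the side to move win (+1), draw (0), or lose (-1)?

ply 1, O at 9 | -2=+1→7*; -3=-1→6; -5=-1→4
ply 2, X at 7 | -2=-1→5*; -3=-1→4; -5=-1→2
ply 3, O at 5 | -2=-1→3; -3=-1→2; -5=+1→0*
ply 4: 0 is terminal -1 (X); from 9 depth 5

value(9, O) = +1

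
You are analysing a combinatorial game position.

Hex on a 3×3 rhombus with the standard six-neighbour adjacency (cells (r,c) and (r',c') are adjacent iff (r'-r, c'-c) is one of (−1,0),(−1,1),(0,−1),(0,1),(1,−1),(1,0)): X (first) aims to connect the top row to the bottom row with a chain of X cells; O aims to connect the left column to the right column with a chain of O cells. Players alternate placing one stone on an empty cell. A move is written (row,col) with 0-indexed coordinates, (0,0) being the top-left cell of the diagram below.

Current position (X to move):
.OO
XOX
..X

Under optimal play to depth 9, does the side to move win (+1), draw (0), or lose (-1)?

value(.OO/XOX/..X, X) = -1

[.OO/XOX/..X] X move#1: (0,0):-1/XOO/XOX/..X*, (2,0):-1/.OO/XOX/X.X, (2,1):-1/.OO/XOX/.XX
[XOO/XOX/..X] O move#2: (2,0):+1/XOO/XOX/O.X*, (2,1):-1/XOO/XOX/.OX
[XOO/XOX/O.X] end (terminal -1, X#3); searched .OO/XOX/..X to 9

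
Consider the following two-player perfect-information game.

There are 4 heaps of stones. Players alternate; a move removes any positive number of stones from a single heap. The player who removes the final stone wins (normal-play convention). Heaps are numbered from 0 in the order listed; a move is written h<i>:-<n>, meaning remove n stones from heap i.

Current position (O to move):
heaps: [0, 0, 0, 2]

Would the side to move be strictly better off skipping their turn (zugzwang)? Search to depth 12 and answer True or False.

ply 1, O at (0,0,0,2) | h3:-1=-1→(0,0,0,1); h3:-2=+1→(0,0,0,0)*
ply 2: (0,0,0,0) is terminal -1 (X); from (0,0,0,2) depth 12
if O skipped the turn, X would face:
~ ply 1, X at (0,0,0,2) | h3:-1=-1→(0,0,0,1); h3:-2=+1→(0,0,0,0)*
~ ply 2: (0,0,0,0) is terminal -1 (O); from (0,0,0,2) depth 12
compare (O): move=+1 vs pass=-1

zugzwang((0,0,0,2), O) = False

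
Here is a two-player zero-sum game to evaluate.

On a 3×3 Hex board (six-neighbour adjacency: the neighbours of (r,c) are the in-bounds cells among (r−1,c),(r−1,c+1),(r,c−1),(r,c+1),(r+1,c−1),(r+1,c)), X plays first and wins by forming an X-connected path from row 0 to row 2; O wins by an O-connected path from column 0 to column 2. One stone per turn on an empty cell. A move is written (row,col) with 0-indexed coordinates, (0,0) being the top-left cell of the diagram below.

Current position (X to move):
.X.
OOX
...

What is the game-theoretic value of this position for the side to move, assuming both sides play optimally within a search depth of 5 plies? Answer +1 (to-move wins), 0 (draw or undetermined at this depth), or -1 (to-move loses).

[.X./OOX/...] X move#1: (0,0):-1/XX./OOX/..., (0,2):+1/.XX/OOX/...*, (2,0):-1/.X./OOX/X.., (2,1):-1/.X./OOX/.X., (2,2):-1/.X./OOX/..X
[.XX/OOX/...] O move#2: (0,0):-1/OXX/OOX/...*, (2,0):-1/.XX/OOX/O.., (2,1):-1/.XX/OOX/.O., (2,2):-1/.XX/OOX/..O
[OXX/OOX/...] X move#3: (2,0):+1/OXX/OOX/X..*, (2,1):+1/OXX/OOX/.X., (2,2):+1/OXX/OOX/..X
[OXX/OOX/X..] O move#4: (2,1):-1/OXX/OOX/XO.*, (2,2):-1/OXX/OOX/X.O
[OXX/OOX/XO.] X move#5: (2,2):+1/OXX/OOX/XOX*
[OXX/OOX/XOX] end (terminal -1, O#6); searched .X./OOX/... to 5

value(.X./OOX/..., X) = +1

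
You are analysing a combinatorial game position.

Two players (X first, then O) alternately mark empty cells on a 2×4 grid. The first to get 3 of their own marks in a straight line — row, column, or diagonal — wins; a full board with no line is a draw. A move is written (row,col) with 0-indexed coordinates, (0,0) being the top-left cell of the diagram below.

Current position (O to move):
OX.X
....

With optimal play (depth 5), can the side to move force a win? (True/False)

O winning at [OX.X/....]: False

[OX.X/....] O move#1: (0,2):+0/OXOX/....*, (1,0):-1/OX.X/O..., (1,1):-1/OX.X/.O.., (1,2):-1/OX.X/..O., (1,3):-1/OX.X/...O
[OXOX/....] X move#2: (1,0):+0/OXOX/X...*, (1,1):+0/OXOX/.X.., (1,2):+0/OXOX/..X., (1,3):+0/OXOX/...X
[OXOX/X...] O move#3: (1,1):+0/OXOX/XO..*, (1,2):+0/OXOX/X.O., (1,3):+0/OXOX/X..O
[OXOX/XO..] X move#4: (1,2):+0/OXOX/XOX.*, (1,3):+0/OXOX/XO.X
[OXOX/XOX.] O move#5: (1,3):+0/OXOX/XOXO*
[OXOX/XOXO] end (terminal +0, X#6); searched OX.X/.... to 5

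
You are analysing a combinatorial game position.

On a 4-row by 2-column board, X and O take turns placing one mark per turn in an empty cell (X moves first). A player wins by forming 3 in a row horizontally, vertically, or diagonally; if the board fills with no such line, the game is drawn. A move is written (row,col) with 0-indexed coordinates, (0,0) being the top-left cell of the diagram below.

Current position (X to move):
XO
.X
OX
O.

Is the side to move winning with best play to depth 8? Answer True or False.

X winning at [XO/.X/OX/O.]: True

[XO/.X/OX/O.] X move#1: (1,0):+0/XO/XX/OX/O., (3,1):+1/XO/.X/OX/OX*
[XO/.X/OX/OX] end (terminal -1, O#2); searched XO/.X/OX/O. to 8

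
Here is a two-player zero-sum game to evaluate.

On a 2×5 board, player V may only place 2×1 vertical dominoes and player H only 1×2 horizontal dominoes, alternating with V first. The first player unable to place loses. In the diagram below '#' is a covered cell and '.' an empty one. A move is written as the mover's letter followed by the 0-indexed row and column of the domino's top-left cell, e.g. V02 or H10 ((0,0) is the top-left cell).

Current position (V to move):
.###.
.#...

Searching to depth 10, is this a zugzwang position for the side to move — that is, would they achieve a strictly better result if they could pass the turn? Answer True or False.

ply 1, V at .###./.#... | V00=-1→####./##...; V04=+1→.####/.#..#*
ply 2, H at .####/.#..# | H12=-1→.####/.####*
ply 3, V at .####/.#### | V00=+1→#####/#####*
ply 4: #####/##### is terminal -1 (H); from .###./.#... depth 10
pass branch (H moves first from the same position):
  | ply 1, H at .###./.#... | H12=-1→.###./.###.*; H13=-1→.###./.#.##
  | ply 2, V at .###./.###. | V00=+1→####./####.*; V04=+1→.####/.####
  | ply 3: ####./####. is terminal -1 (H); from .###./.#... depth 10
V moving scores +1; V passing scores +1

zugzwang(.###./.#..., V) = False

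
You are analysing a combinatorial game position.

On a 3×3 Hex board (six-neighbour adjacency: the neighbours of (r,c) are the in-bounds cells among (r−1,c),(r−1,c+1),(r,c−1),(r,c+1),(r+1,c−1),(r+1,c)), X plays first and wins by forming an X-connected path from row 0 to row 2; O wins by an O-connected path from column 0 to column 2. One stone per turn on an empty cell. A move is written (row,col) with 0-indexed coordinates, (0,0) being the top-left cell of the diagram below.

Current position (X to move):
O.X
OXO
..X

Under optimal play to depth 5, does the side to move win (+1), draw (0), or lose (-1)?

value(O.X/OXO/..X, X) = +1

p1 X@[O.X/OXO/..X]: (0,1)[OXX/OXO/..X]+1* (2,0)[O.X/OXO/X.X]+1 (2,1)[O.X/OXO/.XX]+1
p2 O@[OXX/OXO/..X]: (2,0)[OXX/OXO/O.X]-1* (2,1)[OXX/OXO/.OX]-1
p3 X@[OXX/OXO/O.X]: (2,1)[OXX/OXO/OXX]+1*
p4 O@[OXX/OXO/OXX] terminal -1; root [O.X/OXO/..X] d5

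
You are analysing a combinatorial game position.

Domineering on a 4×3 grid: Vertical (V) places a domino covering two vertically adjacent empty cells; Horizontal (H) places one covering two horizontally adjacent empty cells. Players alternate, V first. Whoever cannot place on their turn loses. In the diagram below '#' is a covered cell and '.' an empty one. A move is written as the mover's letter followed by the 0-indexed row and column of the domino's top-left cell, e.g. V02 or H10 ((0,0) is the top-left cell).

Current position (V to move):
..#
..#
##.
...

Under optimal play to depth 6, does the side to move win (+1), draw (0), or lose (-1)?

[..#/..#/##./...] V move#1: V00:+1/#.#/#.#/##./...*, V01:+1/.##/.##/##./..., V22:-1/..#/..#/###/..#
[#.#/#.#/##./...] H move#2: H30:-1/#.#/#.#/##./##.*, H31:-1/#.#/#.#/##./.##
[#.#/#.#/##./##.] V move#3: V01:+1/###/###/##./##.*, V22:+1/#.#/#.#/###/###
[###/###/##./##.] end (terminal -1, H#4); searched ..#/..#/##./... to 6

value(..#/..#/##./..., V) = +1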